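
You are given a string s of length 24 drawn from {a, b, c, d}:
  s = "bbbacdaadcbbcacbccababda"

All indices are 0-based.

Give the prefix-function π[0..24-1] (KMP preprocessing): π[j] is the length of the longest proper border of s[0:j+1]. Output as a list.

π[0] = 0
j=1 s[j]='b': π[1]=1 (border 'b')
j=2 s[j]='b': π[2]=2 (border 'bb')
j=3 s[j]='a': k: 2→1→0; π[3]=0 (border '')
j=4 s[j]='c': π[4]=0 (border '')
j=5 s[j]='d': π[5]=0 (border '')
j=6 s[j]='a': π[6]=0 (border '')
j=7 s[j]='a': π[7]=0 (border '')
j=8 s[j]='d': π[8]=0 (border '')
j=9 s[j]='c': π[9]=0 (border '')
j=10 s[j]='b': π[10]=1 (border 'b')
j=11 s[j]='b': π[11]=2 (border 'bb')
j=12 s[j]='c': k: 2→1→0; π[12]=0 (border '')
j=13 s[j]='a': π[13]=0 (border '')
j=14 s[j]='c': π[14]=0 (border '')
j=15 s[j]='b': π[15]=1 (border 'b')
j=16 s[j]='c': k: 1→0; π[16]=0 (border '')
j=17 s[j]='c': π[17]=0 (border '')
j=18 s[j]='a': π[18]=0 (border '')
j=19 s[j]='b': π[19]=1 (border 'b')
j=20 s[j]='a': k: 1→0; π[20]=0 (border '')
j=21 s[j]='b': π[21]=1 (border 'b')
j=22 s[j]='d': k: 1→0; π[22]=0 (border '')
j=23 s[j]='a': π[23]=0 (border '')

[0, 1, 2, 0, 0, 0, 0, 0, 0, 0, 1, 2, 0, 0, 0, 1, 0, 0, 0, 1, 0, 1, 0, 0]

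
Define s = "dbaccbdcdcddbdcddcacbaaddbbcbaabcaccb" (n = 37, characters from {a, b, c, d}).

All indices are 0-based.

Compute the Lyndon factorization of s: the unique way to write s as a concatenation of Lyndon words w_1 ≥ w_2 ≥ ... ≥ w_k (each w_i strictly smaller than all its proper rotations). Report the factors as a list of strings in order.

emit factor 1: 'd' (i=0, period=1)
emit factor 2: 'b' (i=1, period=1)
emit factor 3: 'accbdcdcddbdcddc' (i=2, period=16)
emit factor 4: 'acb' (i=18, period=3)
emit factor 5: 'aaddbbcb' (i=21, period=8)
emit factor 6: 'aabcaccb' (i=29, period=8)

["d", "b", "accbdcdcddbdcddc", "acb", "aaddbbcb", "aabcaccb"]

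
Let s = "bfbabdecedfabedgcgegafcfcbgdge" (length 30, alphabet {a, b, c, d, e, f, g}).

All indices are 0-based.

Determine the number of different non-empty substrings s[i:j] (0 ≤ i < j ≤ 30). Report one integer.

rank→(start, suffix):
  0 → (3, 'abdecedfabedgcgegafcfcbgdge')
  1 → (11, 'abedgcgegafcfcbgdge')
  2 → (20, 'afcfcbgdge')
  3 → (2, 'babdecedfabedgcgegafcfcbgdge')
  4 → (4, 'bdecedfabedgcgegafcfcbgdge')
  5 → (12, 'bedgcgegafcfcbgdge')
  6 → (0, 'bfbabdecedfabedgcgegafcfcbgdge')
  7 → (25, 'bgdge')
  8 → (24, 'cbgdge')
  9 → (7, 'cedfabedgcgegafcfcbgdge')
  10 → (22, 'cfcbgdge')
  11 → (16, 'cgegafcfcbgdge')
  12 → (5, 'decedfabedgcgegafcfcbgdge')
  13 → (9, 'dfabedgcgegafcfcbgdge')
  14 → (14, 'dgcgegafcfcbgdge')
  15 → (27, 'dge')
  16 → (29, 'e')
  17 → (6, 'ecedfabedgcgegafcfcbgdge')
  18 → (8, 'edfabedgcgegafcfcbgdge')
  19 → (13, 'edgcgegafcfcbgdge')
  20 → (18, 'egafcfcbgdge')
  21 → (10, 'fabedgcgegafcfcbgdge')
  22 → (1, 'fbabdecedfabedgcgegafcfcbgdge')
  23 → (23, 'fcbgdge')
  24 → (21, 'fcfcbgdge')
  25 → (19, 'gafcfcbgdge')
  26 → (15, 'gcgegafcfcbgdge')
  27 → (26, 'gdge')
  28 → (28, 'ge')
  29 → (17, 'gegafcfcbgdge')

SA = [3, 11, 20, 2, 4, 12, 0, 25, 24, 7, 22, 16, 5, 9, 14, 27, 29, 6, 8, 13, 18, 10, 1, 23, 21, 19, 15, 26, 28, 17]
i: (SA[i-1],SA[i]) lcp shared
  1: (3,11) 2 'ab'
  2: (11,20) 1 'a'
  3: (20,2) 0 ''
  4: (2,4) 1 'b'
  5: (4,12) 1 'b'
  6: (12,0) 1 'b'
  7: (0,25) 1 'b'
  8: (25,24) 0 ''
  9: (24,7) 1 'c'
  10: (7,22) 1 'c'
  11: (22,16) 1 'c'
  12: (16,5) 0 ''
  13: (5,9) 1 'd'
  14: (9,14) 1 'd'
  15: (14,27) 2 'dg'
  16: (27,29) 0 ''
  17: (29,6) 1 'e'
  18: (6,8) 1 'e'
  19: (8,13) 2 'ed'
  20: (13,18) 1 'e'
  21: (18,10) 0 ''
  22: (10,1) 1 'f'
  23: (1,23) 1 'f'
  24: (23,21) 2 'fc'
  25: (21,19) 0 ''
  26: (19,15) 1 'g'
  27: (15,26) 1 'g'
  28: (26,28) 1 'g'
  29: (28,17) 2 'ge'

n(n+1)/2 = 30·31/2 = 465
Σ LCP = 0 + 2 + 1 + 0 + 1 + 1 + 1 + 1 + 0 + 1 + 1 + 1 + 0 + 1 + 1 + 2 + 0 + 1 + 1 + 2 + 1 + 0 + 1 + 1 + 2 + 0 + 1 + 1 + 1 + 2 = 28
distinct = 465 − 28 = 437

437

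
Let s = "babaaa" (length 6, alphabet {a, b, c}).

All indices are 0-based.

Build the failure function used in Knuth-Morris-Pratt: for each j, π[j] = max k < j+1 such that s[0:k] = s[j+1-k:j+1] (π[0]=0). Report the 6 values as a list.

[0, 0, 1, 2, 0, 0]

π[0] = 0
j=1 s[j]='a': π[1]=0 (border '')
j=2 s[j]='b': π[2]=1 (border 'b')
j=3 s[j]='a': π[3]=2 (border 'ba')
j=4 s[j]='a': k: 2→0; π[4]=0 (border '')
j=5 s[j]='a': π[5]=0 (border '')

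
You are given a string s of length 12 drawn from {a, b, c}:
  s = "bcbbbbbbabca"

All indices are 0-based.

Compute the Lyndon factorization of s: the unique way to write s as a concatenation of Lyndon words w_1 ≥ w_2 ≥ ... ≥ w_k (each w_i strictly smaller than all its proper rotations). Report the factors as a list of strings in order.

["bc", "b", "b", "b", "b", "b", "b", "abc", "a"]

emit factor 1: 'bc' (i=0, period=2)
emit factor 2: 'b' (i=2, period=1)
emit factor 3: 'b' (i=3, period=1)
emit factor 4: 'b' (i=4, period=1)
emit factor 5: 'b' (i=5, period=1)
emit factor 6: 'b' (i=6, period=1)
emit factor 7: 'b' (i=7, period=1)
emit factor 8: 'abc' (i=8, period=3)
emit factor 9: 'a' (i=11, period=1)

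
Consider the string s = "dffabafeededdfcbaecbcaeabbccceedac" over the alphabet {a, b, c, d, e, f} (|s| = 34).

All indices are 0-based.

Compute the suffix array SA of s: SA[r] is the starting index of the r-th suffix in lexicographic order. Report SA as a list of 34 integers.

[3, 23, 32, 21, 16, 5, 15, 4, 24, 19, 25, 33, 20, 14, 18, 26, 27, 28, 31, 11, 9, 12, 0, 22, 17, 30, 10, 8, 29, 7, 2, 13, 6, 1]

rank | idx | suffix
   0 |   3 | abafeededdfcbaecbcaeabbccceedac
   1 |  23 | abbccceedac
   2 |  32 | ac
   3 |  21 | aeabbccceedac
   4 |  16 | aecbcaeabbccceedac
   5 |   5 | afeededdfcbaecbcaeabbccceedac
   6 |  15 | baecbcaeabbccceedac
   7 |   4 | bafeededdfcbaecbcaeabbccceedac
   8 |  24 | bbccceedac
   9 |  19 | bcaeabbccceedac
  10 |  25 | bccceedac
  11 |  33 | c
  12 |  20 | caeabbccceedac
  13 |  14 | cbaecbcaeabbccceedac
  14 |  18 | cbcaeabbccceedac
  15 |  26 | ccceedac
  16 |  27 | cceedac
  17 |  28 | ceedac
  18 |  31 | dac
  19 |  11 | ddfcbaecbcaeabbccceedac
  20 |   9 | deddfcbaecbcaeabbccceedac
  21 |  12 | dfcbaecbcaeabbccceedac
  22 |   0 | dffabafeededdfcbaecbcaeabbccceedac
  23 |  22 | eabbccceedac
  24 |  17 | ecbcaeabbccceedac
  25 |  30 | edac
  26 |  10 | eddfcbaecbcaeabbccceedac
  27 |   8 | ededdfcbaecbcaeabbccceedac
  28 |  29 | eedac
  29 |   7 | eededdfcbaecbcaeabbccceedac
  30 |   2 | fabafeededdfcbaecbcaeabbccceedac
  31 |  13 | fcbaecbcaeabbccceedac
  32 |   6 | feededdfcbaecbcaeabbccceedac
  33 |   1 | ffabafeededdfcbaecbcaeabbccceedac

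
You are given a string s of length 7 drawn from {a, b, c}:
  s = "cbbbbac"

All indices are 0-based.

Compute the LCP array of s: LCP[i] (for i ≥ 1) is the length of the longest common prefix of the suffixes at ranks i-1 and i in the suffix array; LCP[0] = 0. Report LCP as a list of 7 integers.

[0, 0, 1, 2, 3, 0, 1]

rank→(start, suffix):
  0 → (5, 'ac')
  1 → (4, 'bac')
  2 → (3, 'bbac')
  3 → (2, 'bbbac')
  4 → (1, 'bbbbac')
  5 → (6, 'c')
  6 → (0, 'cbbbbac')

SA = [5, 4, 3, 2, 1, 6, 0]
rank  pair      lcp
   1  s[5:],s[4:]  0  ''
   2  s[4:],s[3:]  1  'b'
   3  s[3:],s[2:]  2  'bb'
   4  s[2:],s[1:]  3  'bbb'
   5  s[1:],s[6:]  0  ''
   6  s[6:],s[0:]  1  'c'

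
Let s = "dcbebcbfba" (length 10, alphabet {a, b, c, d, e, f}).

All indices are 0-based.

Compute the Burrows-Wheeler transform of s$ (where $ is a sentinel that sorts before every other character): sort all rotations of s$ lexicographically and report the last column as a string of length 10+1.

abfeccdb$bb

rank  rotation     last
    0  $dcbebcbfba  a
    1  a$dcbebcbfb  b
    2  ba$dcbebcbf  f
    3  bcbfba$dcbe  e
    4  bebcbfba$dc  c
    5  bfba$dcbebc  c
    6  cbebcbfba$d  d
    7  cbfba$dcbeb  b
    8  dcbebcbfba$  $
    9  ebcbfba$dcb  b
   10  fba$dcbebcb  b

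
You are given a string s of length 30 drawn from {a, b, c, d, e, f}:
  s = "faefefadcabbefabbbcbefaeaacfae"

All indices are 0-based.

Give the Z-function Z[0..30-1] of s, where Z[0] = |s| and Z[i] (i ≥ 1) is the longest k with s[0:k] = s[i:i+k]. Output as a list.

[30, 0, 0, 1, 0, 2, 0, 0, 0, 0, 0, 0, 0, 2, 0, 0, 0, 0, 0, 0, 0, 3, 0, 0, 0, 0, 0, 3, 0, 0]

Z[0]=30
i=1: fresh scan; Z[1]=0
i=2: fresh scan; Z[2]=0
i=3: fresh scan; Z[3]=1 scan→box=[3,4)
i=4: fresh scan; Z[4]=0
i=5: fresh scan; Z[5]=2 scan→box=[5,7)
i=6: min(r-i=1, Z[1]=0)=0; Z[6]=0
i=7: fresh scan; Z[7]=0
i=8: fresh scan; Z[8]=0
i=9: fresh scan; Z[9]=0
i=10: fresh scan; Z[10]=0
i=11: fresh scan; Z[11]=0
i=12: fresh scan; Z[12]=0
i=13: fresh scan; Z[13]=2 scan→box=[13,15)
i=14: min(r-i=1, Z[1]=0)=0; Z[14]=0
i=15: fresh scan; Z[15]=0
i=16: fresh scan; Z[16]=0
i=17: fresh scan; Z[17]=0
i=18: fresh scan; Z[18]=0
i=19: fresh scan; Z[19]=0
i=20: fresh scan; Z[20]=0
i=21: fresh scan; Z[21]=3 scan→box=[21,24)
i=22: min(r-i=2, Z[1]=0)=0; Z[22]=0
i=23: min(r-i=1, Z[2]=0)=0; Z[23]=0
i=24: fresh scan; Z[24]=0
i=25: fresh scan; Z[25]=0
i=26: fresh scan; Z[26]=0
i=27: fresh scan; Z[27]=3 scan→box=[27,30)
i=28: min(r-i=2, Z[1]=0)=0; Z[28]=0
i=29: min(r-i=1, Z[2]=0)=0; Z[29]=0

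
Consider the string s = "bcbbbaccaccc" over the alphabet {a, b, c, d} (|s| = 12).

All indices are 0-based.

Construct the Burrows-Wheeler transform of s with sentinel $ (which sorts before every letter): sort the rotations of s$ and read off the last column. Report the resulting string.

cbcbbc$ccbcaa

rank  rotation       last
    0  $bcbbbaccaccc  c
    1  accaccc$bcbbb  b
    2  accc$bcbbbacc  c
    3  baccaccc$bcbb  b
    4  bbaccaccc$bcb  b
    5  bbbaccaccc$bc  c
    6  bcbbbaccaccc$  $
    7  c$bcbbbaccacc  c
    8  caccc$bcbbbac  c
    9  cbbbaccaccc$b  b
   10  cc$bcbbbaccac  c
   11  ccaccc$bcbbba  a
   12  ccc$bcbbbacca  a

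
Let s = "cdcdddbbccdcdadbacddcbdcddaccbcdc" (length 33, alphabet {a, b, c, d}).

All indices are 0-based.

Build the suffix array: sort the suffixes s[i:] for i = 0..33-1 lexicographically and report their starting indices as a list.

rank→(start, suffix):
  0 → (26, 'accbcdc')
  1 → (16, 'acddcbdcddaccbcdc')
  2 → (13, 'adbacddcbdcddaccbcdc')
  3 → (15, 'bacddcbdcddaccbcdc')
  4 → (6, 'bbccdcdadbacddcbdcddaccbcdc')
  5 → (7, 'bccdcdadbacddcbdcddaccbcdc')
  6 → (29, 'bcdc')
  7 → (21, 'bdcddaccbcdc')
  8 → (32, 'c')
  9 → (28, 'cbcdc')
  10 → (20, 'cbdcddaccbcdc')
  11 → (27, 'ccbcdc')
  12 → (8, 'ccdcdadbacddcbdcddaccbcdc')
  13 → (11, 'cdadbacddcbdcddaccbcdc')
  14 → (30, 'cdc')
  15 → (9, 'cdcdadbacddcbdcddaccbcdc')
  16 → (0, 'cdcdddbbccdcdadbacddcbdcddaccbcdc')
  17 → (23, 'cddaccbcdc')
  18 → (17, 'cddcbdcddaccbcdc')
  19 → (2, 'cdddbbccdcdadbacddcbdcddaccbcdc')
  20 → (25, 'daccbcdc')
  21 → (12, 'dadbacddcbdcddaccbcdc')
  22 → (14, 'dbacddcbdcddaccbcdc')
  23 → (5, 'dbbccdcdadbacddcbdcddaccbcdc')
  24 → (31, 'dc')
  25 → (19, 'dcbdcddaccbcdc')
  26 → (10, 'dcdadbacddcbdcddaccbcdc')
  27 → (22, 'dcddaccbcdc')
  28 → (1, 'dcdddbbccdcdadbacddcbdcddaccbcdc')
  29 → (24, 'ddaccbcdc')
  30 → (4, 'ddbbccdcdadbacddcbdcddaccbcdc')
  31 → (18, 'ddcbdcddaccbcdc')
  32 → (3, 'dddbbccdcdadbacddcbdcddaccbcdc')

[26, 16, 13, 15, 6, 7, 29, 21, 32, 28, 20, 27, 8, 11, 30, 9, 0, 23, 17, 2, 25, 12, 14, 5, 31, 19, 10, 22, 1, 24, 4, 18, 3]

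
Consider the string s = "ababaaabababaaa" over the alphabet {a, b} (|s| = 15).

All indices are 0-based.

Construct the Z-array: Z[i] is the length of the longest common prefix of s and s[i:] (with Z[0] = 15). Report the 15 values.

[15, 0, 3, 0, 1, 1, 5, 0, 7, 0, 3, 0, 1, 1, 1]

Z[0]=15
i=1: fresh scan; Z[1]=0
i=2: fresh scan; Z[2]=3 extend→box=[2,5)
i=3: min(r-i=2, Z[1]=0)=0; Z[3]=0
i=4: min(r-i=1, Z[2]=3)=1; Z[4]=1
i=5: fresh scan; Z[5]=1 extend→box=[5,6)
i=6: fresh scan; Z[6]=5 extend→box=[6,11)
i=7: min(r-i=4, Z[1]=0)=0; Z[7]=0
i=8: min(r-i=3, Z[2]=3)=3; Z[8]=7 extend→box=[8,15)
i=9: min(r-i=6, Z[1]=0)=0; Z[9]=0
i=10: min(r-i=5, Z[2]=3)=3; Z[10]=3
i=11: min(r-i=4, Z[3]=0)=0; Z[11]=0
i=12: min(r-i=3, Z[4]=1)=1; Z[12]=1
i=13: min(r-i=2, Z[5]=1)=1; Z[13]=1
i=14: min(r-i=1, Z[6]=5)=1; Z[14]=1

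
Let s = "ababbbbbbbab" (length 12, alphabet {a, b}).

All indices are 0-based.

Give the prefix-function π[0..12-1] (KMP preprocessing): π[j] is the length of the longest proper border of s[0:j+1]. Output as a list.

π[0] = 0
j=1 s[j]='b': π[1]=0 (border '')
j=2 s[j]='a': π[2]=1 (border 'a')
j=3 s[j]='b': π[3]=2 (border 'ab')
j=4 s[j]='b': k: 2→0; π[4]=0 (border '')
j=5 s[j]='b': π[5]=0 (border '')
j=6 s[j]='b': π[6]=0 (border '')
j=7 s[j]='b': π[7]=0 (border '')
j=8 s[j]='b': π[8]=0 (border '')
j=9 s[j]='b': π[9]=0 (border '')
j=10 s[j]='a': π[10]=1 (border 'a')
j=11 s[j]='b': π[11]=2 (border 'ab')

[0, 0, 1, 2, 0, 0, 0, 0, 0, 0, 1, 2]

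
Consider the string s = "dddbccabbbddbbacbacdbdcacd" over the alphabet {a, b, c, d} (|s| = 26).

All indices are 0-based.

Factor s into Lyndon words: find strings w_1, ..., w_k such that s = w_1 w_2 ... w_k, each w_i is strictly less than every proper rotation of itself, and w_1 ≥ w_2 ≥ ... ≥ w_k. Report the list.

emit factor 1: 'd' (i=0, period=1)
emit factor 2: 'd' (i=1, period=1)
emit factor 3: 'd' (i=2, period=1)
emit factor 4: 'bcc' (i=3, period=3)
emit factor 5: 'abbbddbbacbacdbdcacd' (i=6, period=20)

["d", "d", "d", "bcc", "abbbddbbacbacdbdcacd"]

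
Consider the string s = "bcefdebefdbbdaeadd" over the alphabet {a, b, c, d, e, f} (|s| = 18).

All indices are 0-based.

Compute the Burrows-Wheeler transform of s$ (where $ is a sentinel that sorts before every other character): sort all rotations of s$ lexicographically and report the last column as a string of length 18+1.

dedd$bebdbfafadbcee

rank  rotation             last
    0  $bcefdebefdbbdaeadd  d
    1  add$bcefdebefdbbdae  e
    2  aeadd$bcefdebefdbbd  d
    3  bbdaeadd$bcefdebefd  d
    4  bcefdebefdbbdaeadd$  $
    5  bdaeadd$bcefdebefdb  b
    6  befdbbdaeadd$bcefde  e
    7  cefdebefdbbdaeadd$b  b
    8  d$bcefdebefdbbdaead  d
    9  daeadd$bcefdebefdbb  b
   10  dbbdaeadd$bcefdebef  f
   11  dd$bcefdebefdbbdaea  a
   12  debefdbbdaeadd$bcef  f
   13  eadd$bcefdebefdbbda  a
   14  ebefdbbdaeadd$bcefd  d
   15  efdbbdaeadd$bcefdeb  b
   16  efdebefdbbdaeadd$bc  c
   17  fdbbdaeadd$bcefdebe  e
   18  fdebefdbbdaeadd$bce  e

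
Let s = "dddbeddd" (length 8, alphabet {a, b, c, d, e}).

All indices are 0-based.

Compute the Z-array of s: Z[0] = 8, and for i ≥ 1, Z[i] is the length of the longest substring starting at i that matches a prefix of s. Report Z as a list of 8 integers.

[8, 2, 1, 0, 0, 3, 2, 1]

Z[0]=8
i=1: outside box; Z[1]=2 grow→box=[1,3)
i=2: min(r-i=1, Z[1]=2)=1; Z[2]=1
i=3: outside box; Z[3]=0
i=4: outside box; Z[4]=0
i=5: outside box; Z[5]=3 grow→box=[5,8)
i=6: min(r-i=2, Z[1]=2)=2; Z[6]=2
i=7: min(r-i=1, Z[2]=1)=1; Z[7]=1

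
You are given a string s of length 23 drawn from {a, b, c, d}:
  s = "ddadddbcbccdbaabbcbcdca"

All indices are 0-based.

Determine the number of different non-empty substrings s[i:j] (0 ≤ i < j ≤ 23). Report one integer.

246

sorted suffixes:
  #0 SA[0]=22  'a'
  #1 SA[1]=13  'aabbcbcdca'
  #2 SA[2]=14  'abbcbcdca'
  #3 SA[3]=2  'adddbcbccdbaabbcbcdca'
  #4 SA[4]=12  'baabbcbcdca'
  #5 SA[5]=15  'bbcbcdca'
  #6 SA[6]=6  'bcbccdbaabbcbcdca'
  #7 SA[7]=16  'bcbcdca'
  #8 SA[8]=8  'bccdbaabbcbcdca'
  #9 SA[9]=18  'bcdca'
  #10 SA[10]=21  'ca'
  #11 SA[11]=7  'cbccdbaabbcbcdca'
  #12 SA[12]=17  'cbcdca'
  #13 SA[13]=9  'ccdbaabbcbcdca'
  #14 SA[14]=10  'cdbaabbcbcdca'
  #15 SA[15]=19  'cdca'
  #16 SA[16]=1  'dadddbcbccdbaabbcbcdca'
  #17 SA[17]=11  'dbaabbcbcdca'
  #18 SA[18]=5  'dbcbccdbaabbcbcdca'
  #19 SA[19]=20  'dca'
  #20 SA[20]=0  'ddadddbcbccdbaabbcbcdca'
  #21 SA[21]=4  'ddbcbccdbaabbcbcdca'
  #22 SA[22]=3  'dddbcbccdbaabbcbcdca'

SA = [22, 13, 14, 2, 12, 15, 6, 16, 8, 18, 21, 7, 17, 9, 10, 19, 1, 11, 5, 20, 0, 4, 3]
i: (SA[i-1],SA[i]) lcp shared
  1: (22,13) 1 'a'
  2: (13,14) 1 'a'
  3: (14,2) 1 'a'
  4: (2,12) 0 ''
  5: (12,15) 1 'b'
  6: (15,6) 1 'b'
  7: (6,16) 4 'bcbc'
  8: (16,8) 2 'bc'
  9: (8,18) 2 'bc'
  10: (18,21) 0 ''
  11: (21,7) 1 'c'
  12: (7,17) 3 'cbc'
  13: (17,9) 1 'c'
  14: (9,10) 1 'c'
  15: (10,19) 2 'cd'
  16: (19,1) 0 ''
  17: (1,11) 1 'd'
  18: (11,5) 2 'db'
  19: (5,20) 1 'd'
  20: (20,0) 1 'd'
  21: (0,4) 2 'dd'
  22: (4,3) 2 'dd'

n(n+1)/2 = 23·24/2 = 276
Σ LCP = 0 + 1 + 1 + 1 + 0 + 1 + 1 + 4 + 2 + 2 + 0 + 1 + 3 + 1 + 1 + 2 + 0 + 1 + 2 + 1 + 1 + 2 + 2 = 30
distinct = 276 − 30 = 246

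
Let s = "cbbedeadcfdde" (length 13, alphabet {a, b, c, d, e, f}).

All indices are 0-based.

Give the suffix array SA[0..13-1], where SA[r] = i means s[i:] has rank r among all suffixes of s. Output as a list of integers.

rank→(start, suffix):
  0 → (6, 'adcfdde')
  1 → (1, 'bbedeadcfdde')
  2 → (2, 'bedeadcfdde')
  3 → (0, 'cbbedeadcfdde')
  4 → (8, 'cfdde')
  5 → (7, 'dcfdde')
  6 → (10, 'dde')
  7 → (11, 'de')
  8 → (4, 'deadcfdde')
  9 → (12, 'e')
  10 → (5, 'eadcfdde')
  11 → (3, 'edeadcfdde')
  12 → (9, 'fdde')

[6, 1, 2, 0, 8, 7, 10, 11, 4, 12, 5, 3, 9]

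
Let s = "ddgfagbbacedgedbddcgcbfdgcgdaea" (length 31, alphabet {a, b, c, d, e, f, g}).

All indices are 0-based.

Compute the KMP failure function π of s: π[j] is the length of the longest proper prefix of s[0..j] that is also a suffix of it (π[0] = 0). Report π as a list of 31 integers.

[0, 1, 0, 0, 0, 0, 0, 0, 0, 0, 0, 1, 0, 0, 1, 0, 1, 2, 0, 0, 0, 0, 0, 1, 0, 0, 0, 1, 0, 0, 0]

π[0] = 0
j=1 s[j]='d': π[1]=1 (border 'd')
j=2 s[j]='g': k: 1→0; π[2]=0 (border '')
j=3 s[j]='f': π[3]=0 (border '')
j=4 s[j]='a': π[4]=0 (border '')
j=5 s[j]='g': π[5]=0 (border '')
j=6 s[j]='b': π[6]=0 (border '')
j=7 s[j]='b': π[7]=0 (border '')
j=8 s[j]='a': π[8]=0 (border '')
j=9 s[j]='c': π[9]=0 (border '')
j=10 s[j]='e': π[10]=0 (border '')
j=11 s[j]='d': π[11]=1 (border 'd')
j=12 s[j]='g': k: 1→0; π[12]=0 (border '')
j=13 s[j]='e': π[13]=0 (border '')
j=14 s[j]='d': π[14]=1 (border 'd')
j=15 s[j]='b': k: 1→0; π[15]=0 (border '')
j=16 s[j]='d': π[16]=1 (border 'd')
j=17 s[j]='d': π[17]=2 (border 'dd')
j=18 s[j]='c': k: 2→1→0; π[18]=0 (border '')
j=19 s[j]='g': π[19]=0 (border '')
j=20 s[j]='c': π[20]=0 (border '')
j=21 s[j]='b': π[21]=0 (border '')
j=22 s[j]='f': π[22]=0 (border '')
j=23 s[j]='d': π[23]=1 (border 'd')
j=24 s[j]='g': k: 1→0; π[24]=0 (border '')
j=25 s[j]='c': π[25]=0 (border '')
j=26 s[j]='g': π[26]=0 (border '')
j=27 s[j]='d': π[27]=1 (border 'd')
j=28 s[j]='a': k: 1→0; π[28]=0 (border '')
j=29 s[j]='e': π[29]=0 (border '')
j=30 s[j]='a': π[30]=0 (border '')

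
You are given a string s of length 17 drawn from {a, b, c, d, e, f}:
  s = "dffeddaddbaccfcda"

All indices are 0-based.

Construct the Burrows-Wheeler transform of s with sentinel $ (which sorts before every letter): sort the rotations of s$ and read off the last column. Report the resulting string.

adbddafccddea$fcfd

rank  rotation            last
    0  $dffeddaddbaccfcda  a
    1  a$dffeddaddbaccfcd  d
    2  accfcda$dffeddaddb  b
    3  addbaccfcda$dffedd  d
    4  baccfcda$dffeddadd  d
    5  ccfcda$dffeddaddba  a
    6  cda$dffeddaddbaccf  f
    7  cfcda$dffeddaddbac  c
    8  da$dffeddaddbaccfc  c
    9  daddbaccfcda$dffed  d
   10  dbaccfcda$dffeddad  d
   11  ddaddbaccfcda$dffe  e
   12  ddbaccfcda$dffedda  a
   13  dffeddaddbaccfcda$  $
   14  eddaddbaccfcda$dff  f
   15  fcda$dffeddaddbacc  c
   16  feddaddbaccfcda$df  f
   17  ffeddaddbaccfcda$d  d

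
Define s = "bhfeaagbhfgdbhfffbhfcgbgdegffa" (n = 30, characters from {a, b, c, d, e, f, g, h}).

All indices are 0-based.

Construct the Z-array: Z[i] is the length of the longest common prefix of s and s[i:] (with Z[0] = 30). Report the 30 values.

[30, 0, 0, 0, 0, 0, 0, 3, 0, 0, 0, 0, 3, 0, 0, 0, 0, 3, 0, 0, 0, 0, 1, 0, 0, 0, 0, 0, 0, 0]

Z[0]=30
i=1: outside box; Z[1]=0
i=2: outside box; Z[2]=0
i=3: outside box; Z[3]=0
i=4: outside box; Z[4]=0
i=5: outside box; Z[5]=0
i=6: outside box; Z[6]=0
i=7: outside box; Z[7]=3 grow→box=[7,10)
i=8: min(r-i=2, Z[1]=0)=0; Z[8]=0
i=9: min(r-i=1, Z[2]=0)=0; Z[9]=0
i=10: outside box; Z[10]=0
i=11: outside box; Z[11]=0
i=12: outside box; Z[12]=3 grow→box=[12,15)
i=13: min(r-i=2, Z[1]=0)=0; Z[13]=0
i=14: min(r-i=1, Z[2]=0)=0; Z[14]=0
i=15: outside box; Z[15]=0
i=16: outside box; Z[16]=0
i=17: outside box; Z[17]=3 grow→box=[17,20)
i=18: min(r-i=2, Z[1]=0)=0; Z[18]=0
i=19: min(r-i=1, Z[2]=0)=0; Z[19]=0
i=20: outside box; Z[20]=0
i=21: outside box; Z[21]=0
i=22: outside box; Z[22]=1 grow→box=[22,23)
i=23: outside box; Z[23]=0
i=24: outside box; Z[24]=0
i=25: outside box; Z[25]=0
i=26: outside box; Z[26]=0
i=27: outside box; Z[27]=0
i=28: outside box; Z[28]=0
i=29: outside box; Z[29]=0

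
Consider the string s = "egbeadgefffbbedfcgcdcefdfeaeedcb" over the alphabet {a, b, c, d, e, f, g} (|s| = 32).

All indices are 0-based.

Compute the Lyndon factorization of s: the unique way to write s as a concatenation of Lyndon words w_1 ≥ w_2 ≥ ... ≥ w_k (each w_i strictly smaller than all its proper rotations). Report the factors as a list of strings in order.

emit factor 1: 'eg' (i=0, period=2)
emit factor 2: 'be' (i=2, period=2)
emit factor 3: 'adgefffbbedfcgcdcefdfeaeedcb' (i=4, period=28)

["eg", "be", "adgefffbbedfcgcdcefdfeaeedcb"]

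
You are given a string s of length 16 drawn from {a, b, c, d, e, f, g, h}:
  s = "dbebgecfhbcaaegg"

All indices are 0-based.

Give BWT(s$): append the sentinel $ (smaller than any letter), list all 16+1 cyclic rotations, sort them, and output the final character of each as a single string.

rank  rotation           last
    0  $dbebgecfhbcaaegg  g
    1  aaegg$dbebgecfhbc  c
    2  aegg$dbebgecfhbca  a
    3  bcaaegg$dbebgecfh  h
    4  bebgecfhbcaaegg$d  d
    5  bgecfhbcaaegg$dbe  e
    6  caaegg$dbebgecfhb  b
    7  cfhbcaaegg$dbebge  e
    8  dbebgecfhbcaaegg$  $
    9  ebgecfhbcaaegg$db  b
   10  ecfhbcaaegg$dbebg  g
   11  egg$dbebgecfhbcaa  a
   12  fhbcaaegg$dbebgec  c
   13  g$dbebgecfhbcaaeg  g
   14  gecfhbcaaegg$dbeb  b
   15  gg$dbebgecfhbcaae  e
   16  hbcaaegg$dbebgecf  f

gcahdebe$bgacgbef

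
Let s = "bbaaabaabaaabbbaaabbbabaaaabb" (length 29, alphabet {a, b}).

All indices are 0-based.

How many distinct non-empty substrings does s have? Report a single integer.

sorted suffixes:
  #0 SA[0]=23  'aaaabb'
  #1 SA[1]=2  'aaabaabaaabbbaaabbbabaaaabb'
  #2 SA[2]=24  'aaabb'
  #3 SA[3]=9  'aaabbbaaabbbabaaaabb'
  #4 SA[4]=15  'aaabbbabaaaabb'
  #5 SA[5]=6  'aabaaabbbaaabbbabaaaabb'
  #6 SA[6]=3  'aabaabaaabbbaaabbbabaaaabb'
  #7 SA[7]=25  'aabb'
  #8 SA[8]=10  'aabbbaaabbbabaaaabb'
  #9 SA[9]=16  'aabbbabaaaabb'
  #10 SA[10]=21  'abaaaabb'
  #11 SA[11]=7  'abaaabbbaaabbbabaaaabb'
  #12 SA[12]=4  'abaabaaabbbaaabbbabaaaabb'
  #13 SA[13]=26  'abb'
  #14 SA[14]=11  'abbbaaabbbabaaaabb'
  #15 SA[15]=17  'abbbabaaaabb'
  #16 SA[16]=28  'b'
  #17 SA[17]=22  'baaaabb'
  #18 SA[18]=1  'baaabaabaaabbbaaabbbabaaaabb'
  #19 SA[19]=8  'baaabbbaaabbbabaaaabb'
  #20 SA[20]=14  'baaabbbabaaaabb'
  #21 SA[21]=5  'baabaaabbbaaabbbabaaaabb'
  #22 SA[22]=20  'babaaaabb'
  #23 SA[23]=27  'bb'
  #24 SA[24]=0  'bbaaabaabaaabbbaaabbbabaaaabb'
  #25 SA[25]=13  'bbaaabbbabaaaabb'
  #26 SA[26]=19  'bbabaaaabb'
  #27 SA[27]=12  'bbbaaabbbabaaaabb'
  #28 SA[28]=18  'bbbabaaaabb'

SA = [23, 2, 24, 9, 15, 6, 3, 25, 10, 16, 21, 7, 4, 26, 11, 17, 28, 22, 1, 8, 14, 5, 20, 27, 0, 13, 19, 12, 18]
rank  pair      lcp
   1  s[23:],s[2:]  3  'aaa'
   2  s[2:],s[24:]  4  'aaab'
   3  s[24:],s[9:]  5  'aaabb'
   4  s[9:],s[15:]  7  'aaabbba'
   5  s[15:],s[6:]  2  'aa'
   6  s[6:],s[3:]  5  'aabaa'
   7  s[3:],s[25:]  3  'aab'
   8  s[25:],s[10:]  4  'aabb'
   9  s[10:],s[16:]  6  'aabbba'
  10  s[16:],s[21:]  1  'a'
  11  s[21:],s[7:]  5  'abaaa'
  12  s[7:],s[4:]  4  'abaa'
  13  s[4:],s[26:]  2  'ab'
  14  s[26:],s[11:]  3  'abb'
  15  s[11:],s[17:]  5  'abbba'
  16  s[17:],s[28:]  0  ''
  17  s[28:],s[22:]  1  'b'
  18  s[22:],s[1:]  4  'baaa'
  19  s[1:],s[8:]  5  'baaab'
  20  s[8:],s[14:]  8  'baaabbba'
  21  s[14:],s[5:]  3  'baa'
  22  s[5:],s[20:]  2  'ba'
  23  s[20:],s[27:]  1  'b'
  24  s[27:],s[0:]  2  'bb'
  25  s[0:],s[13:]  6  'bbaaab'
  26  s[13:],s[19:]  3  'bba'
  27  s[19:],s[12:]  2  'bb'
  28  s[12:],s[18:]  4  'bbba'

n(n+1)/2 = 29·30/2 = 435
Σ LCP = 0 + 3 + 4 + 5 + 7 + 2 + 5 + 3 + 4 + 6 + 1 + 5 + 4 + 2 + 3 + 5 + 0 + 1 + 4 + 5 + 8 + 3 + 2 + 1 + 2 + 6 + 3 + 2 + 4 = 100
distinct = 435 − 100 = 335

335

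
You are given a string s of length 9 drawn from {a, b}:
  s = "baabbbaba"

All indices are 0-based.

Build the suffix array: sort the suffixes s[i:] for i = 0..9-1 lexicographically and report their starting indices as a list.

rank | idx | suffix
   0 |   8 | a
   1 |   1 | aabbbaba
   2 |   6 | aba
   3 |   2 | abbbaba
   4 |   7 | ba
   5 |   0 | baabbbaba
   6 |   5 | baba
   7 |   4 | bbaba
   8 |   3 | bbbaba

[8, 1, 6, 2, 7, 0, 5, 4, 3]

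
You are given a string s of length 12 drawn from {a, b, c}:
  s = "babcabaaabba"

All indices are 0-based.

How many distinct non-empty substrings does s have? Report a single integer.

sorted suffixes:
  #0 SA[0]=11  'a'
  #1 SA[1]=6  'aaabba'
  #2 SA[2]=7  'aabba'
  #3 SA[3]=4  'abaaabba'
  #4 SA[4]=8  'abba'
  #5 SA[5]=1  'abcabaaabba'
  #6 SA[6]=10  'ba'
  #7 SA[7]=5  'baaabba'
  #8 SA[8]=0  'babcabaaabba'
  #9 SA[9]=9  'bba'
  #10 SA[10]=2  'bcabaaabba'
  #11 SA[11]=3  'cabaaabba'

SA = [11, 6, 7, 4, 8, 1, 10, 5, 0, 9, 2, 3]
i: (SA[i-1],SA[i]) lcp shared
  1: (11,6) 1 'a'
  2: (6,7) 2 'aa'
  3: (7,4) 1 'a'
  4: (4,8) 2 'ab'
  5: (8,1) 2 'ab'
  6: (1,10) 0 ''
  7: (10,5) 2 'ba'
  8: (5,0) 2 'ba'
  9: (0,9) 1 'b'
  10: (9,2) 1 'b'
  11: (2,3) 0 ''

n(n+1)/2 = 12·13/2 = 78
Σ LCP = 0 + 1 + 2 + 1 + 2 + 2 + 0 + 2 + 2 + 1 + 1 + 0 = 14
distinct = 78 − 14 = 64

64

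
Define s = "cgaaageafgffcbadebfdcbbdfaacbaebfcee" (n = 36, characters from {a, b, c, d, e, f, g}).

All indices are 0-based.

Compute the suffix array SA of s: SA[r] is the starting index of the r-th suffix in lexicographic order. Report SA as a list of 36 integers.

[2, 25, 3, 26, 14, 29, 7, 4, 13, 28, 21, 22, 31, 17, 12, 27, 20, 33, 0, 19, 15, 23, 35, 6, 30, 16, 34, 24, 11, 32, 18, 10, 8, 1, 5, 9]

rank→(start, suffix):
  0 → (2, 'aaageafgffcbadebfdcbbdfaacbaebfcee')
  1 → (25, 'aacbaebfcee')
  2 → (3, 'aageafgffcbadebfdcbbdfaacbaebfcee')
  3 → (26, 'acbaebfcee')
  4 → (14, 'adebfdcbbdfaacbaebfcee')
  5 → (29, 'aebfcee')
  6 → (7, 'afgffcbadebfdcbbdfaacbaebfcee')
  7 → (4, 'ageafgffcbadebfdcbbdfaacbaebfcee')
  8 → (13, 'badebfdcbbdfaacbaebfcee')
  9 → (28, 'baebfcee')
  10 → (21, 'bbdfaacbaebfcee')
  11 → (22, 'bdfaacbaebfcee')
  12 → (31, 'bfcee')
  13 → (17, 'bfdcbbdfaacbaebfcee')
  14 → (12, 'cbadebfdcbbdfaacbaebfcee')
  15 → (27, 'cbaebfcee')
  16 → (20, 'cbbdfaacbaebfcee')
  17 → (33, 'cee')
  18 → (0, 'cgaaageafgffcbadebfdcbbdfaacbaebfcee')
  19 → (19, 'dcbbdfaacbaebfcee')
  20 → (15, 'debfdcbbdfaacbaebfcee')
  21 → (23, 'dfaacbaebfcee')
  22 → (35, 'e')
  23 → (6, 'eafgffcbadebfdcbbdfaacbaebfcee')
  24 → (30, 'ebfcee')
  25 → (16, 'ebfdcbbdfaacbaebfcee')
  26 → (34, 'ee')
  27 → (24, 'faacbaebfcee')
  28 → (11, 'fcbadebfdcbbdfaacbaebfcee')
  29 → (32, 'fcee')
  30 → (18, 'fdcbbdfaacbaebfcee')
  31 → (10, 'ffcbadebfdcbbdfaacbaebfcee')
  32 → (8, 'fgffcbadebfdcbbdfaacbaebfcee')
  33 → (1, 'gaaageafgffcbadebfdcbbdfaacbaebfcee')
  34 → (5, 'geafgffcbadebfdcbbdfaacbaebfcee')
  35 → (9, 'gffcbadebfdcbbdfaacbaebfcee')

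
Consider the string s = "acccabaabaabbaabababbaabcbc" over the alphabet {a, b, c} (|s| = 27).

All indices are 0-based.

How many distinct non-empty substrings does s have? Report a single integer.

sorted suffixes:
  #0 SA[0]=6  'aabaabbaabababbaabcbc'
  #1 SA[1]=13  'aabababbaabcbc'
  #2 SA[2]=9  'aabbaabababbaabcbc'
  #3 SA[3]=21  'aabcbc'
  #4 SA[4]=4  'abaabaabbaabababbaabcbc'
  #5 SA[5]=7  'abaabbaabababbaabcbc'
  #6 SA[6]=14  'abababbaabcbc'
  #7 SA[7]=16  'ababbaabcbc'
  #8 SA[8]=10  'abbaabababbaabcbc'
  #9 SA[9]=18  'abbaabcbc'
  #10 SA[10]=22  'abcbc'
  #11 SA[11]=0  'acccabaabaabbaabababbaabcbc'
  #12 SA[12]=5  'baabaabbaabababbaabcbc'
  #13 SA[13]=12  'baabababbaabcbc'
  #14 SA[14]=8  'baabbaabababbaabcbc'
  #15 SA[15]=20  'baabcbc'
  #16 SA[16]=15  'bababbaabcbc'
  #17 SA[17]=17  'babbaabcbc'
  #18 SA[18]=11  'bbaabababbaabcbc'
  #19 SA[19]=19  'bbaabcbc'
  #20 SA[20]=25  'bc'
  #21 SA[21]=23  'bcbc'
  #22 SA[22]=26  'c'
  #23 SA[23]=3  'cabaabaabbaabababbaabcbc'
  #24 SA[24]=24  'cbc'
  #25 SA[25]=2  'ccabaabaabbaabababbaabcbc'
  #26 SA[26]=1  'cccabaabaabbaabababbaabcbc'

SA = [6, 13, 9, 21, 4, 7, 14, 16, 10, 18, 22, 0, 5, 12, 8, 20, 15, 17, 11, 19, 25, 23, 26, 3, 24, 2, 1]
i: (SA[i-1],SA[i]) lcp shared
  1: (6,13) 4 'aaba'
  2: (13,9) 3 'aab'
  3: (9,21) 3 'aab'
  4: (21,4) 1 'a'
  5: (4,7) 5 'abaab'
  6: (7,14) 3 'aba'
  7: (14,16) 4 'abab'
  8: (16,10) 2 'ab'
  9: (10,18) 6 'abbaab'
  10: (18,22) 2 'ab'
  11: (22,0) 1 'a'
  12: (0,5) 0 ''
  13: (5,12) 5 'baaba'
  14: (12,8) 4 'baab'
  15: (8,20) 4 'baab'
  16: (20,15) 2 'ba'
  17: (15,17) 3 'bab'
  18: (17,11) 1 'b'
  19: (11,19) 5 'bbaab'
  20: (19,25) 1 'b'
  21: (25,23) 2 'bc'
  22: (23,26) 0 ''
  23: (26,3) 1 'c'
  24: (3,24) 1 'c'
  25: (24,2) 1 'c'
  26: (2,1) 2 'cc'

n(n+1)/2 = 27·28/2 = 378
Σ LCP = 0 + 4 + 3 + 3 + 1 + 5 + 3 + 4 + 2 + 6 + 2 + 1 + 0 + 5 + 4 + 4 + 2 + 3 + 1 + 5 + 1 + 2 + 0 + 1 + 1 + 1 + 2 = 66
distinct = 378 − 66 = 312

312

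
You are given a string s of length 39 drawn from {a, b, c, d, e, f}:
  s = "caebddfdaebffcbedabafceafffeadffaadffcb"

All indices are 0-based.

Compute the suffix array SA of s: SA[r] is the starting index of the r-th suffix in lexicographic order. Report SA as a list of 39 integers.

sorted suffixes:
  #0 SA[0]=32  'aadffcb'
  #1 SA[1]=17  'abafceafffeadffaadffcb'
  #2 SA[2]=28  'adffaadffcb'
  #3 SA[3]=33  'adffcb'
  #4 SA[4]=1  'aebddfdaebffcbedabafceafffeadffaadffcb'
  #5 SA[5]=8  'aebffcbedabafceafffeadffaadffcb'
  #6 SA[6]=19  'afceafffeadffaadffcb'
  #7 SA[7]=23  'afffeadffaadffcb'
  #8 SA[8]=38  'b'
  #9 SA[9]=18  'bafceafffeadffaadffcb'
  #10 SA[10]=3  'bddfdaebffcbedabafceafffeadffaadffcb'
  #11 SA[11]=14  'bedabafceafffeadffaadffcb'
  #12 SA[12]=10  'bffcbedabafceafffeadffaadffcb'
  #13 SA[13]=0  'caebddfdaebffcbedabafceafffeadffaadffcb'
  #14 SA[14]=37  'cb'
  #15 SA[15]=13  'cbedabafceafffeadffaadffcb'
  #16 SA[16]=21  'ceafffeadffaadffcb'
  #17 SA[17]=16  'dabafceafffeadffaadffcb'
  #18 SA[18]=7  'daebffcbedabafceafffeadffaadffcb'
  #19 SA[19]=4  'ddfdaebffcbedabafceafffeadffaadffcb'
  #20 SA[20]=5  'dfdaebffcbedabafceafffeadffaadffcb'
  #21 SA[21]=29  'dffaadffcb'
  #22 SA[22]=34  'dffcb'
  #23 SA[23]=27  'eadffaadffcb'
  #24 SA[24]=22  'eafffeadffaadffcb'
  #25 SA[25]=2  'ebddfdaebffcbedabafceafffeadffaadffcb'
  #26 SA[26]=9  'ebffcbedabafceafffeadffaadffcb'
  #27 SA[27]=15  'edabafceafffeadffaadffcb'
  #28 SA[28]=31  'faadffcb'
  #29 SA[29]=36  'fcb'
  #30 SA[30]=12  'fcbedabafceafffeadffaadffcb'
  #31 SA[31]=20  'fceafffeadffaadffcb'
  #32 SA[32]=6  'fdaebffcbedabafceafffeadffaadffcb'
  #33 SA[33]=26  'feadffaadffcb'
  #34 SA[34]=30  'ffaadffcb'
  #35 SA[35]=35  'ffcb'
  #36 SA[36]=11  'ffcbedabafceafffeadffaadffcb'
  #37 SA[37]=25  'ffeadffaadffcb'
  #38 SA[38]=24  'fffeadffaadffcb'

[32, 17, 28, 33, 1, 8, 19, 23, 38, 18, 3, 14, 10, 0, 37, 13, 21, 16, 7, 4, 5, 29, 34, 27, 22, 2, 9, 15, 31, 36, 12, 20, 6, 26, 30, 35, 11, 25, 24]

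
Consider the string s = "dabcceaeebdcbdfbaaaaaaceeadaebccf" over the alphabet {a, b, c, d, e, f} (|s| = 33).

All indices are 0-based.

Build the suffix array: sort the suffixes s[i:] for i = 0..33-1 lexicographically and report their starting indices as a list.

sorted suffixes:
  #0 SA[0]=16  'aaaaaaceeadaebccf'
  #1 SA[1]=17  'aaaaaceeadaebccf'
  #2 SA[2]=18  'aaaaceeadaebccf'
  #3 SA[3]=19  'aaaceeadaebccf'
  #4 SA[4]=20  'aaceeadaebccf'
  #5 SA[5]=1  'abcceaeebdcbdfbaaaaaaceeadaebccf'
  #6 SA[6]=21  'aceeadaebccf'
  #7 SA[7]=25  'adaebccf'
  #8 SA[8]=27  'aebccf'
  #9 SA[9]=6  'aeebdcbdfbaaaaaaceeadaebccf'
  #10 SA[10]=15  'baaaaaaceeadaebccf'
  #11 SA[11]=2  'bcceaeebdcbdfbaaaaaaceeadaebccf'
  #12 SA[12]=29  'bccf'
  #13 SA[13]=9  'bdcbdfbaaaaaaceeadaebccf'
  #14 SA[14]=12  'bdfbaaaaaaceeadaebccf'
  #15 SA[15]=11  'cbdfbaaaaaaceeadaebccf'
  #16 SA[16]=3  'cceaeebdcbdfbaaaaaaceeadaebccf'
  #17 SA[17]=30  'ccf'
  #18 SA[18]=4  'ceaeebdcbdfbaaaaaaceeadaebccf'
  #19 SA[19]=22  'ceeadaebccf'
  #20 SA[20]=31  'cf'
  #21 SA[21]=0  'dabcceaeebdcbdfbaaaaaaceeadaebccf'
  #22 SA[22]=26  'daebccf'
  #23 SA[23]=10  'dcbdfbaaaaaaceeadaebccf'
  #24 SA[24]=13  'dfbaaaaaaceeadaebccf'
  #25 SA[25]=24  'eadaebccf'
  #26 SA[26]=5  'eaeebdcbdfbaaaaaaceeadaebccf'
  #27 SA[27]=28  'ebccf'
  #28 SA[28]=8  'ebdcbdfbaaaaaaceeadaebccf'
  #29 SA[29]=23  'eeadaebccf'
  #30 SA[30]=7  'eebdcbdfbaaaaaaceeadaebccf'
  #31 SA[31]=32  'f'
  #32 SA[32]=14  'fbaaaaaaceeadaebccf'

[16, 17, 18, 19, 20, 1, 21, 25, 27, 6, 15, 2, 29, 9, 12, 11, 3, 30, 4, 22, 31, 0, 26, 10, 13, 24, 5, 28, 8, 23, 7, 32, 14]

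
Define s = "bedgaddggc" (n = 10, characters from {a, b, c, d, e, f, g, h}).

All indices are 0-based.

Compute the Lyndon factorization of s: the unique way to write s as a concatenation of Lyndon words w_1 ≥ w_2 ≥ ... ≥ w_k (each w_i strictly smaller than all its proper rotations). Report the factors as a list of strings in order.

["bedg", "addggc"]

emit factor 1: 'bedg' (i=0, period=4)
emit factor 2: 'addggc' (i=4, period=6)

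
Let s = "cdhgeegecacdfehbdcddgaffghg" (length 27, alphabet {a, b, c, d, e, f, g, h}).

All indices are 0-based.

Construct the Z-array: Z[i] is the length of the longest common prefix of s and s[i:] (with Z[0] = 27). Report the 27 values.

[27, 0, 0, 0, 0, 0, 0, 0, 1, 0, 2, 0, 0, 0, 0, 0, 0, 2, 0, 0, 0, 0, 0, 0, 0, 0, 0]

Z[0]=27
i=1: i≥r, start 0; Z[1]=0
i=2: i≥r, start 0; Z[2]=0
i=3: i≥r, start 0; Z[3]=0
i=4: i≥r, start 0; Z[4]=0
i=5: i≥r, start 0; Z[5]=0
i=6: i≥r, start 0; Z[6]=0
i=7: i≥r, start 0; Z[7]=0
i=8: i≥r, start 0; Z[8]=1 extend→box=[8,9)
i=9: i≥r, start 0; Z[9]=0
i=10: i≥r, start 0; Z[10]=2 extend→box=[10,12)
i=11: min(r-i=1, Z[1]=0)=0; Z[11]=0
i=12: i≥r, start 0; Z[12]=0
i=13: i≥r, start 0; Z[13]=0
i=14: i≥r, start 0; Z[14]=0
i=15: i≥r, start 0; Z[15]=0
i=16: i≥r, start 0; Z[16]=0
i=17: i≥r, start 0; Z[17]=2 extend→box=[17,19)
i=18: min(r-i=1, Z[1]=0)=0; Z[18]=0
i=19: i≥r, start 0; Z[19]=0
i=20: i≥r, start 0; Z[20]=0
i=21: i≥r, start 0; Z[21]=0
i=22: i≥r, start 0; Z[22]=0
i=23: i≥r, start 0; Z[23]=0
i=24: i≥r, start 0; Z[24]=0
i=25: i≥r, start 0; Z[25]=0
i=26: i≥r, start 0; Z[26]=0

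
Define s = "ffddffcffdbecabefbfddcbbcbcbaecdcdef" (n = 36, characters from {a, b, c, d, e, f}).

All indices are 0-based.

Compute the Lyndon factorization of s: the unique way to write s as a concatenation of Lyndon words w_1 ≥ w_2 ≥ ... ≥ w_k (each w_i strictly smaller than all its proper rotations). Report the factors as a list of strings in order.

emit factor 1: 'f' (i=0, period=1)
emit factor 2: 'f' (i=1, period=1)
emit factor 3: 'ddff' (i=2, period=4)
emit factor 4: 'cffd' (i=6, period=4)
emit factor 5: 'bec' (i=10, period=3)
emit factor 6: 'abefbfddcbbcbcbaecdcdef' (i=13, period=23)

["f", "f", "ddff", "cffd", "bec", "abefbfddcbbcbcbaecdcdef"]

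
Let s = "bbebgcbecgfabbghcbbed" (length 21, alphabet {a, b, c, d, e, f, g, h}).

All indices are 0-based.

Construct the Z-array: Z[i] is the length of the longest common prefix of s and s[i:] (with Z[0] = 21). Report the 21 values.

Z[0]=21
i=1: i≥r, start 0; Z[1]=1 scan→box=[1,2)
i=2: i≥r, start 0; Z[2]=0
i=3: i≥r, start 0; Z[3]=1 scan→box=[3,4)
i=4: i≥r, start 0; Z[4]=0
i=5: i≥r, start 0; Z[5]=0
i=6: i≥r, start 0; Z[6]=1 scan→box=[6,7)
i=7: i≥r, start 0; Z[7]=0
i=8: i≥r, start 0; Z[8]=0
i=9: i≥r, start 0; Z[9]=0
i=10: i≥r, start 0; Z[10]=0
i=11: i≥r, start 0; Z[11]=0
i=12: i≥r, start 0; Z[12]=2 scan→box=[12,14)
i=13: min(r-i=1, Z[1]=1)=1; Z[13]=1
i=14: i≥r, start 0; Z[14]=0
i=15: i≥r, start 0; Z[15]=0
i=16: i≥r, start 0; Z[16]=0
i=17: i≥r, start 0; Z[17]=3 scan→box=[17,20)
i=18: min(r-i=2, Z[1]=1)=1; Z[18]=1
i=19: min(r-i=1, Z[2]=0)=0; Z[19]=0
i=20: i≥r, start 0; Z[20]=0

[21, 1, 0, 1, 0, 0, 1, 0, 0, 0, 0, 0, 2, 1, 0, 0, 0, 3, 1, 0, 0]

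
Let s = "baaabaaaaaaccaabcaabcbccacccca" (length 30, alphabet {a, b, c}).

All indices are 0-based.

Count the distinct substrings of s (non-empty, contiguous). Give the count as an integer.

397

rank→(start, suffix):
  0 → (29, 'a')
  1 → (5, 'aaaaaaccaabcaabcbccacccca')
  2 → (6, 'aaaaaccaabcaabcbccacccca')
  3 → (7, 'aaaaccaabcaabcbccacccca')
  4 → (1, 'aaabaaaaaaccaabcaabcbccacccca')
  5 → (8, 'aaaccaabcaabcbccacccca')
  6 → (2, 'aabaaaaaaccaabcaabcbccacccca')
  7 → (13, 'aabcaabcbccacccca')
  8 → (17, 'aabcbccacccca')
  9 → (9, 'aaccaabcaabcbccacccca')
  10 → (3, 'abaaaaaaccaabcaabcbccacccca')
  11 → (14, 'abcaabcbccacccca')
  12 → (18, 'abcbccacccca')
  13 → (10, 'accaabcaabcbccacccca')
  14 → (24, 'acccca')
  15 → (4, 'baaaaaaccaabcaabcbccacccca')
  16 → (0, 'baaabaaaaaaccaabcaabcbccacccca')
  17 → (15, 'bcaabcbccacccca')
  18 → (19, 'bcbccacccca')
  19 → (21, 'bccacccca')
  20 → (28, 'ca')
  21 → (12, 'caabcaabcbccacccca')
  22 → (16, 'caabcbccacccca')
  23 → (23, 'cacccca')
  24 → (20, 'cbccacccca')
  25 → (27, 'cca')
  26 → (11, 'ccaabcaabcbccacccca')
  27 → (22, 'ccacccca')
  28 → (26, 'ccca')
  29 → (25, 'cccca')

SA = [29, 5, 6, 7, 1, 8, 2, 13, 17, 9, 3, 14, 18, 10, 24, 4, 0, 15, 19, 21, 28, 12, 16, 23, 20, 27, 11, 22, 26, 25]
i: (SA[i-1],SA[i]) lcp shared
  1: (29,5) 1 'a'
  2: (5,6) 5 'aaaaa'
  3: (6,7) 4 'aaaa'
  4: (7,1) 3 'aaa'
  5: (1,8) 3 'aaa'
  6: (8,2) 2 'aa'
  7: (2,13) 3 'aab'
  8: (13,17) 4 'aabc'
  9: (17,9) 2 'aa'
  10: (9,3) 1 'a'
  11: (3,14) 2 'ab'
  12: (14,18) 3 'abc'
  13: (18,10) 1 'a'
  14: (10,24) 3 'acc'
  15: (24,4) 0 ''
  16: (4,0) 4 'baaa'
  17: (0,15) 1 'b'
  18: (15,19) 2 'bc'
  19: (19,21) 2 'bc'
  20: (21,28) 0 ''
  21: (28,12) 2 'ca'
  22: (12,16) 5 'caabc'
  23: (16,23) 2 'ca'
  24: (23,20) 1 'c'
  25: (20,27) 1 'c'
  26: (27,11) 3 'cca'
  27: (11,22) 3 'cca'
  28: (22,26) 2 'cc'
  29: (26,25) 3 'ccc'

n(n+1)/2 = 30·31/2 = 465
Σ LCP = 0 + 1 + 5 + 4 + 3 + 3 + 2 + 3 + 4 + 2 + 1 + 2 + 3 + 1 + 3 + 0 + 4 + 1 + 2 + 2 + 0 + 2 + 5 + 2 + 1 + 1 + 3 + 3 + 2 + 3 = 68
distinct = 465 − 68 = 397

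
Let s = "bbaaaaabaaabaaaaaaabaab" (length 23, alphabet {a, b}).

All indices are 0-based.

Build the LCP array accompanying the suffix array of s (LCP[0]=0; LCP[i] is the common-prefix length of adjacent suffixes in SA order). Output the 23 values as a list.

rank | idx | suffix
   0 |  12 | aaaaaaabaab
   1 |  13 | aaaaaabaab
   2 |   2 | aaaaabaaabaaaaaaabaab
   3 |  14 | aaaaabaab
   4 |   3 | aaaabaaabaaaaaaabaab
   5 |  15 | aaaabaab
   6 |   8 | aaabaaaaaaabaab
   7 |   4 | aaabaaabaaaaaaabaab
   8 |  16 | aaabaab
   9 |  20 | aab
  10 |   9 | aabaaaaaaabaab
  11 |   5 | aabaaabaaaaaaabaab
  12 |  17 | aabaab
  13 |  21 | ab
  14 |  10 | abaaaaaaabaab
  15 |   6 | abaaabaaaaaaabaab
  16 |  18 | abaab
  17 |  22 | b
  18 |  11 | baaaaaaabaab
  19 |   1 | baaaaabaaabaaaaaaabaab
  20 |   7 | baaabaaaaaaabaab
  21 |  19 | baab
  22 |   0 | bbaaaaabaaabaaaaaaabaab

SA = [12, 13, 2, 14, 3, 15, 8, 4, 16, 20, 9, 5, 17, 21, 10, 6, 18, 22, 11, 1, 7, 19, 0]
[i] adj suffixes → lcp
  [1] 12/13 → 6 ('aaaaaa')
  [2] 13/2 → 5 ('aaaaa')
  [3] 2/14 → 8 ('aaaaabaa')
  [4] 14/3 → 4 ('aaaa')
  [5] 3/15 → 7 ('aaaabaa')
  [6] 15/8 → 3 ('aaa')
  [7] 8/4 → 7 ('aaabaaa')
  [8] 4/16 → 6 ('aaabaa')
  [9] 16/20 → 2 ('aa')
  [10] 20/9 → 3 ('aab')
  [11] 9/5 → 6 ('aabaaa')
  [12] 5/17 → 5 ('aabaa')
  [13] 17/21 → 1 ('a')
  [14] 21/10 → 2 ('ab')
  [15] 10/6 → 5 ('abaaa')
  [16] 6/18 → 4 ('abaa')
  [17] 18/22 → 0 ('')
  [18] 22/11 → 1 ('b')
  [19] 11/1 → 6 ('baaaaa')
  [20] 1/7 → 4 ('baaa')
  [21] 7/19 → 3 ('baa')
  [22] 19/0 → 1 ('b')

[0, 6, 5, 8, 4, 7, 3, 7, 6, 2, 3, 6, 5, 1, 2, 5, 4, 0, 1, 6, 4, 3, 1]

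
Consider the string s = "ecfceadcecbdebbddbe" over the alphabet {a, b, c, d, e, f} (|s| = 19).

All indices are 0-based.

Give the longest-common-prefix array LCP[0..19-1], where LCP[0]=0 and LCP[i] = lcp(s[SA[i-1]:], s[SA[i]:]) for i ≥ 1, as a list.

sorted suffixes:
  #0 SA[0]=5  'adcecbdebbddbe'
  #1 SA[1]=13  'bbddbe'
  #2 SA[2]=14  'bddbe'
  #3 SA[3]=10  'bdebbddbe'
  #4 SA[4]=17  'be'
  #5 SA[5]=9  'cbdebbddbe'
  #6 SA[6]=3  'ceadcecbdebbddbe'
  #7 SA[7]=7  'cecbdebbddbe'
  #8 SA[8]=1  'cfceadcecbdebbddbe'
  #9 SA[9]=16  'dbe'
  #10 SA[10]=6  'dcecbdebbddbe'
  #11 SA[11]=15  'ddbe'
  #12 SA[12]=11  'debbddbe'
  #13 SA[13]=18  'e'
  #14 SA[14]=4  'eadcecbdebbddbe'
  #15 SA[15]=12  'ebbddbe'
  #16 SA[16]=8  'ecbdebbddbe'
  #17 SA[17]=0  'ecfceadcecbdebbddbe'
  #18 SA[18]=2  'fceadcecbdebbddbe'

SA = [5, 13, 14, 10, 17, 9, 3, 7, 1, 16, 6, 15, 11, 18, 4, 12, 8, 0, 2]
rank  pair      lcp
   1  s[5:],s[13:]  0  ''
   2  s[13:],s[14:]  1  'b'
   3  s[14:],s[10:]  2  'bd'
   4  s[10:],s[17:]  1  'b'
   5  s[17:],s[9:]  0  ''
   6  s[9:],s[3:]  1  'c'
   7  s[3:],s[7:]  2  'ce'
   8  s[7:],s[1:]  1  'c'
   9  s[1:],s[16:]  0  ''
  10  s[16:],s[6:]  1  'd'
  11  s[6:],s[15:]  1  'd'
  12  s[15:],s[11:]  1  'd'
  13  s[11:],s[18:]  0  ''
  14  s[18:],s[4:]  1  'e'
  15  s[4:],s[12:]  1  'e'
  16  s[12:],s[8:]  1  'e'
  17  s[8:],s[0:]  2  'ec'
  18  s[0:],s[2:]  0  ''

[0, 0, 1, 2, 1, 0, 1, 2, 1, 0, 1, 1, 1, 0, 1, 1, 1, 2, 0]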